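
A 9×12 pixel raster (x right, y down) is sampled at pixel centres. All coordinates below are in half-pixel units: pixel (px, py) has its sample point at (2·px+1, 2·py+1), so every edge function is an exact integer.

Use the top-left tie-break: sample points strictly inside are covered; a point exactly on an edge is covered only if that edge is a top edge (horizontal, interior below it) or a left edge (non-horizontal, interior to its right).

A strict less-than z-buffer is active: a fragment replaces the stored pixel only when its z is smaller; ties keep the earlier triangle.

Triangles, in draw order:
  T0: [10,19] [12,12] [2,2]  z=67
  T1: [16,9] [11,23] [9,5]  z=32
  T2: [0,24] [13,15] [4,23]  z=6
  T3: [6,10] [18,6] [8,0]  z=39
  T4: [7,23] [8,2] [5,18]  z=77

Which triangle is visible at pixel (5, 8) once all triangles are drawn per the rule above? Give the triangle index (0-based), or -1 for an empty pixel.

T0:
  2·area = 90  (B↔C swapped to make it positive)
  edge (10, 19)→(2, 2): d=(-8,-17) top-left  bias=+0
  edge (2, 2)→(12, 12): d=(10,10) right/bottom  bias=-1
  edge (12, 12)→(10, 19): d=(-2,7) right/bottom  bias=-1
    (0,0)@(1, 1): e=[-9,0,99] → ·  [on edge]
    (1,1)@(3, 3): e=[9,0,81] → ·  [on edge]
    (2,2)@(5, 5): e=[27,0,63] → ·  [on edge]
    (2,3)@(5, 7): e=[11,20,59] → █
    (3,3)@(7, 7): e=[45,0,45] → ·  [on edge]
    (2,4)@(5, 9): e=[-5,40,55] → ·
    (3,4)@(7, 9): e=[29,20,41] → █
    (4,4)@(9, 9): e=[63,0,27] → ·  [on edge]
    (3,5)@(7, 11): e=[13,40,37] → █
    (4,5)@(9, 11): e=[47,20,23] → █
    (5,5)@(11, 11): e=[81,0,9] → ·  [on edge]
    (3,6)@(7, 13): e=[-3,60,33] → ·
    (6,6)@(13, 13): e=[99,0,-9] → ·  [on edge]
    (7,7)@(15, 15): e=[117,0,-27] → ·  [on edge]
    (8,8)@(17, 17): e=[135,0,-45] → ·  [on edge]
  covered (8 px):
    · · · · · · · · ·
    · · · · · · · · ·
    · · · · · · · · ·
    · · █ · · · · · ·
    · · · █ · · · · ·
    · · · █ █ · · · ·
    · · · · █ █ · · ·
    · · · · █ █ · · ·
    · · · · · · · · ·
    · · · · · · · · ·
    · · · · · · · · ·
    · · · · · · · · ·
T1:
  2·area = 118
  edge (16, 9)→(11, 23): d=(-5,14) right/bottom  bias=-1
  edge (11, 23)→(9, 5): d=(-2,-18) top-left  bias=+0
  edge (9, 5)→(16, 9): d=(7,4) right/bottom  bias=-1
    (4,2)@(9, 5): e=[118,0,0] → ·  [on edge]
    (5,3)@(11, 7): e=[80,32,6] → █
    (6,3)@(13, 7): e=[52,68,-2] → ·
    (5,4)@(11, 9): e=[70,28,20] → █
    (6,4)@(13, 9): e=[42,64,12] → █
    (7,4)@(15, 9): e=[14,100,4] → █
    (8,4)@(17, 9): e=[-14,136,-4] → ·
    (5,5)@(11, 11): e=[60,24,34] → █
    (8,5)@(17, 11): e=[-24,132,10] → ·
    (5,6)@(11, 13): e=[50,20,48] → █
    (7,6)@(15, 13): e=[-6,92,32] → ·
    (5,7)@(11, 15): e=[40,16,62] → █
    (5,11)@(11, 23): e=[0,0,118] → ·  [on edge]
  covered (15 px):
    · · · · · · · · ·
    · · · · · · · · ·
    · · · · · · · · ·
    · · · · · █ · · ·
    · · · · · █ █ █ ·
    · · · · · █ █ █ ·
    · · · · · █ █ · ·
    · · · · · █ █ · ·
    · · · · · █ █ · ·
    · · · · · █ · · ·
    · · · · · █ · · ·
    · · · · · · · · ·
T2:
  2·area = 23
  edge (0, 24)→(13, 15): d=(13,-9) top-left  bias=+0
  edge (13, 15)→(4, 23): d=(-9,8) right/bottom  bias=-1
  edge (4, 23)→(0, 24): d=(-4,1) right/bottom  bias=-1
    (6,7)@(13, 15): e=[0,0,23] → ·  [on edge]
    (2,10)@(5, 21): e=[6,10,7] → █
    (3,10)@(7, 21): e=[24,-6,5] → ·
    (1,11)@(3, 23): e=[14,8,1] → █
    (2,11)@(5, 23): e=[32,-8,-1] → ·
  covered (2 px):
    · · · · · · · · ·
    · · · · · · · · ·
    · · · · · · · · ·
    · · · · · · · · ·
    · · · · · · · · ·
    · · · · · · · · ·
    · · · · · · · · ·
    · · · · · · · · ·
    · · · · · · · · ·
    · · · · · · · · ·
    · · █ · · · · · ·
    · █ · · · · · · ·
T3:
  2·area = 112  (B↔C swapped to make it positive)
  edge (6, 10)→(8, 0): d=(2,-10) top-left  bias=+0
  edge (8, 0)→(18, 6): d=(10,6) right/bottom  bias=-1
  edge (18, 6)→(6, 10): d=(-12,4) right/bottom  bias=-1
    (4,0)@(9, 1): e=[12,4,96] → █
    (5,0)@(11, 1): e=[32,-8,88] → ·
    (4,1)@(9, 3): e=[16,24,72] → █
    (5,1)@(11, 3): e=[36,12,64] → █
    (6,1)@(13, 3): e=[56,0,56] → ·  [on edge]
    (3,2)@(7, 5): e=[0,56,56] → █  [on edge]
    (6,2)@(13, 5): e=[60,20,32] → █
    (7,2)@(15, 5): e=[80,8,24] → █
    (8,2)@(17, 5): e=[100,-4,16] → ·
    (3,3)@(7, 7): e=[4,76,32] → █
    (7,3)@(15, 7): e=[84,28,0] → ·  [on edge]
    (3,4)@(7, 9): e=[8,96,8] → █
    (4,4)@(9, 9): e=[28,84,0] → ·  [on edge]
    (1,5)@(3, 11): e=[-28,140,0] → ·  [on edge]
    (2,7)@(5, 15): e=[0,168,-56] → ·  [on edge]
  covered (13 px):
    · · · · █ · · · ·
    · · · · █ █ · · ·
    · · · █ █ █ █ █ ·
    · · · █ █ █ █ · ·
    · · · █ · · · · ·
    · · · · · · · · ·
    · · · · · · · · ·
    · · · · · · · · ·
    · · · · · · · · ·
    · · · · · · · · ·
    · · · · · · · · ·
    · · · · · · · · ·
T4:
  2·area = 47  (B↔C swapped to make it positive)
  edge (7, 23)→(5, 18): d=(-2,-5) top-left  bias=+0
  edge (5, 18)→(8, 2): d=(3,-16) top-left  bias=+0
  edge (8, 2)→(7, 23): d=(-1,21) right/bottom  bias=-1
    (3,4)@(7, 9): e=[28,5,14] → █
    (4,4)@(9, 9): e=[38,37,-28] → ·
    (3,5)@(7, 11): e=[24,11,12] → █
    (4,5)@(9, 11): e=[34,43,-30] → ·
    (1,6)@(3, 13): e=[0,-47,94] → ·  [on edge]
    (3,6)@(7, 13): e=[20,17,10] → █
    (4,6)@(9, 13): e=[30,49,-32] → ·
    (3,7)@(7, 15): e=[16,23,8] → █
    (4,7)@(9, 15): e=[26,55,-34] → ·
    (3,8)@(7, 17): e=[12,29,6] → █
    (4,8)@(9, 17): e=[22,61,-36] → ·
    (3,9)@(7, 19): e=[8,35,4] → █
    (3,11)@(7, 23): e=[0,47,0] → ·  [on edge]
  covered (7 px):
    · · · · · · · · ·
    · · · · · · · · ·
    · · · · · · · · ·
    · · · · · · · · ·
    · · · █ · · · · ·
    · · · █ · · · · ·
    · · · █ · · · · ·
    · · · █ · · · · ·
    · · · █ · · · · ·
    · · · █ · · · · ·
    · · · █ · · · · ·
    · · · · · · · · ·

Z-buffer (winner per pixel, '.' = empty):
  . . . . 3 . . . .
  . . . . 3 3 . . .
  . . . 3 3 3 3 3 .
  . . 0 3 3 1 3 . .
  . . . 3 . 1 1 1 .
  . . . 0 0 1 1 1 .
  . . . 4 0 1 1 . .
  . . . 4 0 1 1 . .
  . . . 4 . 1 1 . .
  . . . 4 . 1 . . .
  . . 2 4 . 1 . . .
  . 2 . . . . . . .

Final: 1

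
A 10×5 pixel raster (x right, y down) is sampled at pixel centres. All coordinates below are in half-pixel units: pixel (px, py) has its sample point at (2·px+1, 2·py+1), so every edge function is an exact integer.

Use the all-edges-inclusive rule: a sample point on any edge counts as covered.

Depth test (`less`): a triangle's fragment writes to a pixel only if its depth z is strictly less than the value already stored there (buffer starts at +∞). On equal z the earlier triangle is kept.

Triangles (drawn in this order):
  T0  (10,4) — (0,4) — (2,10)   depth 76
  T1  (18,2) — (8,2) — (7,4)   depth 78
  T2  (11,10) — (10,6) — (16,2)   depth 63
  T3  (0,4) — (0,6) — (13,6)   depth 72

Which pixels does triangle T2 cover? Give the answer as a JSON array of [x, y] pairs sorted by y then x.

T0:
  2·area = 60  (B↔C swapped to make it positive)
  edge (10, 4)→(2, 10): d=(-8,6) inclusive
  edge (2, 10)→(0, 4): d=(-2,-6) inclusive
  edge (0, 4)→(10, 4): d=(10,0) inclusive
    (0,2)@(1, 5): e=[46,4,10] → █
    (1,2)@(3, 5): e=[34,16,10] → █
    (2,2)@(5, 5): e=[22,28,10] → █
    (3,2)@(7, 5): e=[10,40,10] → █
    (4,2)@(9, 5): e=[-2,52,10] → ·
    (0,3)@(1, 7): e=[30,0,30] → █  [on edge]
    (3,3)@(7, 7): e=[-6,36,30] → ·
    (0,4)@(1, 9): e=[14,-4,50] → ·
    (1,4)@(3, 9): e=[2,8,50] → █
    (2,4)@(5, 9): e=[-10,20,50] → ·
  covered (8 px):
    · · · · · · · · · ·
    · · · · · · · · · ·
    █ █ █ █ · · · · · ·
    █ █ █ · · · · · · ·
    · █ · · · · · · · ·
T1:
  2·area = 20  (B↔C swapped to make it positive)
  edge (18, 2)→(7, 4): d=(-11,2) inclusive
  edge (7, 4)→(8, 2): d=(1,-2) inclusive
  edge (8, 2)→(18, 2): d=(10,0) inclusive
    (4,1)@(9, 3): e=[7,3,10] → █
    (5,1)@(11, 3): e=[3,7,10] → █
    (6,1)@(13, 3): e=[-1,11,10] → ·
    (4,2)@(9, 5): e=[-15,5,30] → ·
    (5,2)@(11, 5): e=[-19,9,30] → ·
  covered (2 px):
    · · · · · · · · · ·
    · · · · █ █ · · · ·
    · · · · · · · · · ·
    · · · · · · · · · ·
    · · · · · · · · · ·
T2:
  2·area = 28
  edge (11, 10)→(10, 6): d=(-1,-4) inclusive
  edge (10, 6)→(16, 2): d=(6,-4) inclusive
  edge (16, 2)→(11, 10): d=(-5,8) inclusive
    (7,1)@(15, 3): e=[23,2,3] → █
    (8,1)@(17, 3): e=[31,10,-13] → ·
    (6,2)@(13, 5): e=[13,6,9] → █
    (7,2)@(15, 5): e=[21,14,-7] → ·
    (5,3)@(11, 7): e=[3,10,15] → █
    (6,3)@(13, 7): e=[11,18,-1] → ·
    (5,4)@(11, 9): e=[1,22,5] → █
    (6,4)@(13, 9): e=[9,30,-11] → ·
  covered (4 px):
    · · · · · · · · · ·
    · · · · · · · █ · ·
    · · · · · · █ · · ·
    · · · · · █ · · · ·
    · · · · · █ · · · ·
T3:
  2·area = 26  (B↔C swapped to make it positive)
  edge (0, 4)→(13, 6): d=(13,2) inclusive
  edge (13, 6)→(0, 6): d=(-13,0) inclusive
  edge (0, 6)→(0, 4): d=(0,-2) inclusive
    (0,2)@(1, 5): e=[11,13,2] → █
    (1,2)@(3, 5): e=[7,13,6] → █
    (2,2)@(5, 5): e=[3,13,10] → █
    (3,2)@(7, 5): e=[-1,13,14] → ·
    (0,3)@(1, 7): e=[37,-13,2] → ·
    (1,3)@(3, 7): e=[33,-13,6] → ·
    (2,3)@(5, 7): e=[29,-13,10] → ·
  covered (3 px):
    · · · · · · · · · ·
    · · · · · · · · · ·
    █ █ █ · · · · · · ·
    · · · · · · · · · ·
    · · · · · · · · · ·

Final: [[7,1],[6,2],[5,3],[5,4]]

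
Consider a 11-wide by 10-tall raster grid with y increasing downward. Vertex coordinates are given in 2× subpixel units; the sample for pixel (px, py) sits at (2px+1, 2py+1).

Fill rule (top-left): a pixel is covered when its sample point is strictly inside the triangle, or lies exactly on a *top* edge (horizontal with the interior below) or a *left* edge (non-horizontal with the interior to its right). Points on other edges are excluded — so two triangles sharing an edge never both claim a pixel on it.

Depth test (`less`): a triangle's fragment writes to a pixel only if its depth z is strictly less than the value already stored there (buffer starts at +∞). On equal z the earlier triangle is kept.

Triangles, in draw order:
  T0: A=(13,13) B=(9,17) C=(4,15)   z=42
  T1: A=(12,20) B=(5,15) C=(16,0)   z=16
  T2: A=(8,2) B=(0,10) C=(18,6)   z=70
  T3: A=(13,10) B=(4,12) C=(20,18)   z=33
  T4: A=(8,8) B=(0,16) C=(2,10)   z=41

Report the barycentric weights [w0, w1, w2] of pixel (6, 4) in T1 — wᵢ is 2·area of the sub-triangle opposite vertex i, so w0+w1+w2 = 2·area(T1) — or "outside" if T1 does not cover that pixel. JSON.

T0:
  2·area = 28
  edge (13, 13)→(9, 17): d=(-4,4) right/bottom  bias=-1
  edge (9, 17)→(4, 15): d=(-5,-2) top-left  bias=+0
  edge (4, 15)→(13, 13): d=(9,-2) top-left  bias=+0
    (10,2)@(21, 5): e=[0,84,-56] → ·  [on edge]
    (9,3)@(19, 7): e=[0,70,-42] → ·  [on edge]
    (8,4)@(17, 9): e=[0,56,-28] → ·  [on edge]
    (7,5)@(15, 11): e=[0,42,-14] → ·  [on edge]
    (6,6)@(13, 13): e=[0,28,0] → ·  [on edge]
    (2,7)@(5, 15): e=[24,2,2] → #
    (3,7)@(7, 15): e=[16,6,6] → #
    (4,7)@(9, 15): e=[8,10,10] → #
    (5,7)@(11, 15): e=[0,14,14] → ·  [on edge]
    (2,8)@(5, 17): e=[16,-8,20] → ·
    (3,8)@(7, 17): e=[8,-4,24] → ·
    (4,8)@(9, 17): e=[0,0,28] → ·  [on edge]
    (3,9)@(7, 19): e=[0,-14,42] → ·  [on edge]
  covered (3 px):
    · · · · · · · · · · ·
    · · · · · · · · · · ·
    · · · · · · · · · · ·
    · · · · · · · · · · ·
    · · · · · · · · · · ·
    · · · · · · · · · · ·
    · · · · · · · · · · ·
    · · # # # · · · · · ·
    · · · · · · · · · · ·
    · · · · · · · · · · ·
T1:
  2·area = 160
  edge (12, 20)→(5, 15): d=(-7,-5) top-left  bias=+0
  edge (5, 15)→(16, 0): d=(11,-15) top-left  bias=+0
  edge (16, 0)→(12, 20): d=(-4,20) right/bottom  bias=-1
    (7,1)@(15, 3): e=[134,18,8] → #
    (8,1)@(17, 3): e=[144,48,-32] → ·
    (6,2)@(13, 5): e=[110,10,40] → #
    (7,2)@(15, 5): e=[120,40,0] → ·  [on edge]
    (5,3)@(11, 7): e=[86,2,72] → #
    (7,3)@(15, 7): e=[106,62,-8] → ·
    (5,4)@(11, 9): e=[72,24,64] → #
    (7,4)@(15, 9): e=[92,84,-16] → ·
    (4,5)@(9, 11): e=[48,16,96] → #
    (7,5)@(15, 11): e=[78,106,-24] → ·
    (3,6)@(7, 13): e=[24,8,128] → #
    (7,6)@(15, 13): e=[64,128,-32] → ·
    (2,7)@(5, 15): e=[0,0,160] → #  [on edge]
    (6,7)@(13, 15): e=[40,120,0] → ·  [on edge]
  covered (20 px):
    · · · · · · · · · · ·
    · · · · · · · # · · ·
    · · · · · · # · · · ·
    · · · · · # # · · · ·
    · · · · · # # · · · ·
    · · · · # # # · · · ·
    · · · # # # # · · · ·
    · · # # # # · · · · ·
    · · · · # # · · · · ·
    · · · · · # · · · · ·
T2:
  2·area = 112  (B↔C swapped to make it positive)
  edge (8, 2)→(18, 6): d=(10,4) right/bottom  bias=-1
  edge (18, 6)→(0, 10): d=(-18,4) right/bottom  bias=-1
  edge (0, 10)→(8, 2): d=(8,-8) top-left  bias=+0
    (4,0)@(9, 1): e=[-14,126,0] → ·  [on edge]
    (3,1)@(7, 3): e=[14,98,0] → #  [on edge]
    (4,1)@(9, 3): e=[6,90,16] → #
    (5,1)@(11, 3): e=[-2,82,32] → ·
    (2,2)@(5, 5): e=[42,70,0] → #  [on edge]
    (5,2)@(11, 5): e=[18,46,48] → #
    (6,2)@(13, 5): e=[10,38,64] → #
    (7,2)@(15, 5): e=[2,30,80] → #
    (8,2)@(17, 5): e=[-6,22,96] → ·
    (1,3)@(3, 7): e=[70,42,0] → #  [on edge]
    (7,3)@(15, 7): e=[22,-6,96] → ·
    (0,4)@(1, 9): e=[98,14,0] → #  [on edge]
  covered (16 px):
    · · · · · · · · · · ·
    · · · # # · · · · · ·
    · · # # # # # # · · ·
    · # # # # # # · · · ·
    # # · · · · · · · · ·
    · · · · · · · · · · ·
    · · · · · · · · · · ·
    · · · · · · · · · · ·
    · · · · · · · · · · ·
    · · · · · · · · · · ·
T3:
  2·area = 86  (B↔C swapped to make it positive)
  edge (13, 10)→(20, 18): d=(7,8) right/bottom  bias=-1
  edge (20, 18)→(4, 12): d=(-16,-6) top-left  bias=+0
  edge (4, 12)→(13, 10): d=(9,-2) top-left  bias=+0
    (4,5)@(9, 11): e=[39,46,1] → #
    (5,5)@(11, 11): e=[23,58,5] → #
    (6,5)@(13, 11): e=[7,70,9] → #
    (7,5)@(15, 11): e=[-9,82,13] → ·
    (3,6)@(7, 13): e=[69,2,15] → #
    (7,6)@(15, 13): e=[5,50,31] → #
    (8,6)@(17, 13): e=[-11,62,35] → ·
    (3,7)@(7, 15): e=[83,-30,33] → ·
    (4,7)@(9, 15): e=[67,-18,37] → ·
    (5,7)@(11, 15): e=[51,-6,41] → ·
    (6,7)@(13, 15): e=[35,6,45] → #
    (8,7)@(17, 15): e=[3,30,53] → #
  covered (12 px):
    · · · · · · · · · · ·
    · · · · · · · · · · ·
    · · · · · · · · · · ·
    · · · · · · · · · · ·
    · · · · · · · · · · ·
    · · · · # # # · · · ·
    · · · # # # # # · · ·
    · · · · · · # # # · ·
    · · · · · · · · · # ·
    · · · · · · · · · · ·
T4:
  2·area = 32
  edge (8, 8)→(0, 16): d=(-8,8) right/bottom  bias=-1
  edge (0, 16)→(2, 10): d=(2,-6) top-left  bias=+0
  edge (2, 10)→(8, 8): d=(6,-2) top-left  bias=+0
    (2,0)@(5, 1): e=[80,0,-48] → ·  [on edge]
    (7,0)@(15, 1): e=[0,60,-28] → ·  [on edge]
    (6,1)@(13, 3): e=[0,52,-20] → ·  [on edge]
    (5,2)@(11, 5): e=[0,44,-12] → ·  [on edge]
    (8,2)@(17, 5): e=[-48,80,0] → ·  [on edge]
    (1,3)@(3, 7): e=[48,0,-16] → ·  [on edge]
    (4,3)@(9, 7): e=[0,36,-4] → ·  [on edge]
    (5,3)@(11, 7): e=[-16,48,0] → ·  [on edge]
    (2,4)@(5, 9): e=[16,16,0] → #  [on edge]
    (3,4)@(7, 9): e=[0,28,4] → ·  [on edge]
    (1,5)@(3, 11): e=[16,8,8] → #
    (2,5)@(5, 11): e=[0,20,12] → ·  [on edge]
    (0,6)@(1, 13): e=[16,0,16] → #  [on edge]
    (1,6)@(3, 13): e=[0,12,20] → ·  [on edge]
    (0,7)@(1, 15): e=[0,4,28] → ·  [on edge]
  covered (3 px):
    · · · · · · · · · · ·
    · · · · · · · · · · ·
    · · · · · · · · · · ·
    · · · · · · · · · · ·
    · · # · · · · · · · ·
    · # · · · · · · · · ·
    # · · · · · · · · · ·
    · · · · · · · · · · ·
    · · · · · · · · · · ·
    · · · · · · · · · · ·

Final: [54,24,82]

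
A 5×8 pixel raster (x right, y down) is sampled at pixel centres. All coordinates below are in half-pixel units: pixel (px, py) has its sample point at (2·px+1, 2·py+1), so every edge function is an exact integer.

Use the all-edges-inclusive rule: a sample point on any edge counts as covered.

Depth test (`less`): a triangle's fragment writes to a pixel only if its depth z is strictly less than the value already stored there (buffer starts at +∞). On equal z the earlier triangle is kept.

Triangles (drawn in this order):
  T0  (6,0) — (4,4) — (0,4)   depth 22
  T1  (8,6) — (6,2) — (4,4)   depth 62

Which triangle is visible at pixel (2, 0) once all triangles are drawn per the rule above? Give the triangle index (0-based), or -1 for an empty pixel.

T0:
  2·area = 16
  edge (6, 0)→(4, 4): d=(-2,4) inclusive
  edge (4, 4)→(0, 4): d=(-4,0) inclusive
  edge (0, 4)→(6, 0): d=(6,-4) inclusive
    (2,0)@(5, 1): e=[2,12,2] → █
    (3,0)@(7, 1): e=[-6,12,10] → ·
    (1,1)@(3, 3): e=[6,4,6] → █
    (2,1)@(5, 3): e=[-2,4,14] → ·
    (1,2)@(3, 5): e=[2,-4,18] → ·
  covered (2 px):
    · · █ · ·
    · █ · · ·
    · · · · ·
    · · · · ·
    · · · · ·
    · · · · ·
    · · · · ·
    · · · · ·
T1:
  2·area = 12  (B↔C swapped to make it positive)
  edge (8, 6)→(4, 4): d=(-4,-2) inclusive
  edge (4, 4)→(6, 2): d=(2,-2) inclusive
  edge (6, 2)→(8, 6): d=(2,4) inclusive
    (3,0)@(7, 1): e=[18,0,-6] → ·  [on edge]
    (2,1)@(5, 3): e=[6,0,6] → █  [on edge]
    (3,1)@(7, 3): e=[10,4,-2] → ·
    (1,2)@(3, 5): e=[-6,0,18] → ·  [on edge]
    (2,2)@(5, 5): e=[-2,4,10] → ·
    (3,2)@(7, 5): e=[2,8,2] → █
    (4,2)@(9, 5): e=[6,12,-6] → ·
    (0,3)@(1, 7): e=[-18,0,30] → ·  [on edge]
    (3,3)@(7, 7): e=[-6,12,6] → ·
  covered (2 px):
    · · · · ·
    · · █ · ·
    · · · █ ·
    · · · · ·
    · · · · ·
    · · · · ·
    · · · · ·
    · · · · ·

Z-buffer (winner per pixel, '.' = empty):
  . . 0 . .
  . 0 1 . .
  . . . 1 .
  . . . . .
  . . . . .
  . . . . .
  . . . . .
  . . . . .

Answer: 0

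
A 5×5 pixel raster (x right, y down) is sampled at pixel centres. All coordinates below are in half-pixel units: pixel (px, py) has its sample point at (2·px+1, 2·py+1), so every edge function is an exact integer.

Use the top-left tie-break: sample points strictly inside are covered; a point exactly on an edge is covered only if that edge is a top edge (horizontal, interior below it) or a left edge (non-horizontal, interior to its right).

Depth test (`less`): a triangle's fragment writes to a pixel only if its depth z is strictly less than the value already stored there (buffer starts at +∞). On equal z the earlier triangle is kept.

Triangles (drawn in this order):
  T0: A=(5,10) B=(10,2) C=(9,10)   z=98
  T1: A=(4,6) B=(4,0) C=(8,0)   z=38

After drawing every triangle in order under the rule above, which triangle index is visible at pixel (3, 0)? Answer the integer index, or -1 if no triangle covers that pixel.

T0:
  2·area = 32
  edge (5, 10)→(10, 2): d=(5,-8) top-left  bias=+0
  edge (10, 2)→(9, 10): d=(-1,8) right/bottom  bias=-1
  edge (9, 10)→(5, 10): d=(-4,0) right/bottom  bias=-1
    (4,2)@(9, 5): e=[7,5,20] → █
    (3,3)@(7, 7): e=[1,19,12] → █
    (3,4)@(7, 9): e=[11,17,4] → █
  covered (5 px):
    · · · · ·
    · · · · ·
    · · · · █
    · · · █ █
    · · · █ █
T1:
  2·area = 24
  edge (4, 6)→(4, 0): d=(0,-6) top-left  bias=+0
  edge (4, 0)→(8, 0): d=(4,0) top-left  bias=+0
  edge (8, 0)→(4, 6): d=(-4,6) right/bottom  bias=-1
    (2,0)@(5, 1): e=[6,4,14] → █
    (3,0)@(7, 1): e=[18,4,2] → █
    (4,0)@(9, 1): e=[30,4,-10] → ·
    (2,1)@(5, 3): e=[6,12,6] → █
    (3,1)@(7, 3): e=[18,12,-6] → ·
    (2,2)@(5, 5): e=[6,20,-2] → ·
  covered (3 px):
    · · █ █ ·
    · · █ · ·
    · · · · ·
    · · · · ·
    · · · · ·

Z-buffer (winner per pixel, '.' = empty):
  . . 1 1 .
  . . 1 . .
  . . . . 0
  . . . 0 0
  . . . 0 0

Final: 1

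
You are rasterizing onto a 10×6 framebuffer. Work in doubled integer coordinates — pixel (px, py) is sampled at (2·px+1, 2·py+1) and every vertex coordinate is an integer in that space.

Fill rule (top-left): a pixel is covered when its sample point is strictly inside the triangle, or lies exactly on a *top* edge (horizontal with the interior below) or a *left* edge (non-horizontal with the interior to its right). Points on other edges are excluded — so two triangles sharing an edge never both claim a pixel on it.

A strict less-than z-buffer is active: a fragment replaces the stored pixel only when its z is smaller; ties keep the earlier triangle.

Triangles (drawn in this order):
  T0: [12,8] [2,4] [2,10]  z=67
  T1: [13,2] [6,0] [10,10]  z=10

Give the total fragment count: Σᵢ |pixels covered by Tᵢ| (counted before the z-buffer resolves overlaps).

T0:
  2·area = 60  (B↔C swapped to make it positive)
  edge (12, 8)→(2, 10): d=(-10,2) right/bottom  bias=-1
  edge (2, 10)→(2, 4): d=(0,-6) top-left  bias=+0
  edge (2, 4)→(12, 8): d=(10,4) right/bottom  bias=-1
    (1,2)@(3, 5): e=[48,6,6] → █
    (2,2)@(5, 5): e=[44,18,-2] → ·
    (1,3)@(3, 7): e=[28,6,26] → █
    (2,3)@(5, 7): e=[24,18,18] → █
    (3,3)@(7, 7): e=[20,30,10] → █
    (4,3)@(9, 7): e=[16,42,2] → █
    (5,3)@(11, 7): e=[12,54,-6] → ·
    (8,3)@(17, 7): e=[0,90,-30] → ·  [on edge]
    (1,4)@(3, 9): e=[8,6,46] → █
    (3,4)@(7, 9): e=[0,30,30] → ·  [on edge]
    (4,4)@(9, 9): e=[-4,42,22] → ·
    (1,5)@(3, 11): e=[-12,6,66] → ·
  covered (7 px):
    · · · · · · · · · ·
    · · · · · · · · · ·
    · █ · · · · · · · ·
    · █ █ █ █ · · · · ·
    · █ █ · · · · · · ·
    · · · · · · · · · ·
T1:
  2·area = 62  (B↔C swapped to make it positive)
  edge (13, 2)→(10, 10): d=(-3,8) right/bottom  bias=-1
  edge (10, 10)→(6, 0): d=(-4,-10) top-left  bias=+0
  edge (6, 0)→(13, 2): d=(7,2) right/bottom  bias=-1
    (3,0)@(7, 1): e=[51,6,5] → █
    (4,0)@(9, 1): e=[35,26,1] → █
    (5,0)@(11, 1): e=[19,46,-3] → ·
    (3,1)@(7, 3): e=[45,-2,19] → ·
    (4,1)@(9, 3): e=[29,18,15] → █
    (5,1)@(11, 3): e=[13,38,11] → █
    (6,1)@(13, 3): e=[-3,58,7] → ·
    (4,2)@(9, 5): e=[23,10,29] → █
    (6,2)@(13, 5): e=[-9,50,21] → ·
    (4,3)@(9, 7): e=[17,2,43] → █
    (6,3)@(13, 7): e=[-15,42,35] → ·
    (4,4)@(9, 9): e=[11,-6,57] → ·
  covered (8 px):
    · · · █ █ · · · · ·
    · · · · █ █ · · · ·
    · · · · █ █ · · · ·
    · · · · █ █ · · · ·
    · · · · · · · · · ·
    · · · · · · · · · ·

Result: 15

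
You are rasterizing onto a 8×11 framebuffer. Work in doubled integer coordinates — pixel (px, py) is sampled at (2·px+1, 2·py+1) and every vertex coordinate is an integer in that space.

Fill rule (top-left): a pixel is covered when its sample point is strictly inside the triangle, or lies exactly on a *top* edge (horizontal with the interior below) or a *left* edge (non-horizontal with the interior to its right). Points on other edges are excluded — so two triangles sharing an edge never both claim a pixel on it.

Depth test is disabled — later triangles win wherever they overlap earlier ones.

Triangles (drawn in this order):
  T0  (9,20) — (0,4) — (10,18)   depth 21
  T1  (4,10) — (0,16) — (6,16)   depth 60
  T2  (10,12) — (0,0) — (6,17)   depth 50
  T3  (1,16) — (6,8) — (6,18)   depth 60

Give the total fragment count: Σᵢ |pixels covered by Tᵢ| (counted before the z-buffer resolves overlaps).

T0:
  2·area = 34
  edge (9, 20)→(0, 4): d=(-9,-16) top-left  bias=+0
  edge (0, 4)→(10, 18): d=(10,14) right/bottom  bias=-1
  edge (10, 18)→(9, 20): d=(-1,2) right/bottom  bias=-1
    (1,4)@(3, 9): e=[3,8,23] → #
    (2,4)@(5, 9): e=[35,-20,19] → ·
    (1,5)@(3, 11): e=[-15,28,21] → ·
    (2,5)@(5, 11): e=[17,0,17] → ·  [on edge]
    (3,7)@(7, 15): e=[13,12,9] → #
    (4,7)@(9, 15): e=[45,-16,5] → ·
    (3,8)@(7, 17): e=[-5,32,7] → ·
    (4,8)@(9, 17): e=[27,4,3] → #
    (5,8)@(11, 17): e=[59,-24,-1] → ·
    (4,9)@(9, 19): e=[9,24,1] → #
    (5,9)@(11, 19): e=[41,-4,-3] → ·
    (4,10)@(9, 21): e=[-9,44,-1] → ·
  covered (4 px):
    · · · · · · · ·
    · · · · · · · ·
    · · · · · · · ·
    · · · · · · · ·
    · # · · · · · ·
    · · · · · · · ·
    · · · · · · · ·
    · · · # · · · ·
    · · · · # · · ·
    · · · · # · · ·
    · · · · · · · ·
T1:
  2·area = 36  (B↔C swapped to make it positive)
  edge (4, 10)→(6, 16): d=(2,6) right/bottom  bias=-1
  edge (6, 16)→(0, 16): d=(-6,0) right/bottom  bias=-1
  edge (0, 16)→(4, 10): d=(4,-6) top-left  bias=+0
    (0,0)@(1, 1): e=[0,90,-54] → ·  [on edge]
    (1,3)@(3, 7): e=[0,54,-18] → ·  [on edge]
    (1,6)@(3, 13): e=[12,18,6] → #
    (2,6)@(5, 13): e=[0,18,18] → ·  [on edge]
    (0,7)@(1, 15): e=[28,6,2] → #
    (2,7)@(5, 15): e=[4,6,26] → #
    (3,7)@(7, 15): e=[-8,6,38] → ·
    (0,8)@(1, 17): e=[32,-6,10] → ·
    (1,8)@(3, 17): e=[20,-6,22] → ·
    (2,8)@(5, 17): e=[8,-6,34] → ·
    (3,9)@(7, 19): e=[0,-18,54] → ·  [on edge]
  covered (4 px):
    · · · · · · · ·
    · · · · · · · ·
    · · · · · · · ·
    · · · · · · · ·
    · · · · · · · ·
    · · · · · · · ·
    · # · · · · · ·
    # # # · · · · ·
    · · · · · · · ·
    · · · · · · · ·
    · · · · · · · ·
T2:
  2·area = 98  (B↔C swapped to make it positive)
  edge (10, 12)→(6, 17): d=(-4,5) right/bottom  bias=-1
  edge (6, 17)→(0, 0): d=(-6,-17) top-left  bias=+0
  edge (0, 0)→(10, 12): d=(10,12) right/bottom  bias=-1
    (1,2)@(3, 5): e=[63,21,14] → #
    (2,2)@(5, 5): e=[53,55,-10] → ·
    (1,3)@(3, 7): e=[55,9,34] → #
    (2,3)@(5, 7): e=[45,43,10] → #
    (3,3)@(7, 7): e=[35,77,-14] → ·
    (1,4)@(3, 9): e=[47,-3,54] → ·
    (2,4)@(5, 9): e=[37,31,30] → #
    (3,4)@(7, 9): e=[27,65,6] → #
    (4,4)@(9, 9): e=[17,99,-18] → ·
    (2,5)@(5, 11): e=[29,19,50] → #
    (4,5)@(9, 11): e=[9,87,2] → #
    (5,5)@(11, 11): e=[-1,121,-22] → ·
  covered (12 px):
    · · · · · · · ·
    · · · · · · · ·
    · # · · · · · ·
    · # # · · · · ·
    · · # # · · · ·
    · · # # # · · ·
    · · # # # · · ·
    · · · # · · · ·
    · · · · · · · ·
    · · · · · · · ·
    · · · · · · · ·
T3:
  2·area = 50
  edge (1, 16)→(6, 8): d=(5,-8) top-left  bias=+0
  edge (6, 8)→(6, 18): d=(0,10) right/bottom  bias=-1
  edge (6, 18)→(1, 16): d=(-5,-2) top-left  bias=+0
    (2,5)@(5, 11): e=[7,10,33] → #
    (3,5)@(7, 11): e=[23,-10,37] → ·
    (1,6)@(3, 13): e=[1,30,19] → #
    (3,6)@(7, 13): e=[33,-10,27] → ·
    (1,7)@(3, 15): e=[11,30,9] → #
    (3,7)@(7, 15): e=[43,-10,17] → ·
    (1,8)@(3, 17): e=[21,30,-1] → ·
    (2,8)@(5, 17): e=[37,10,3] → #
    (3,8)@(7, 17): e=[53,-10,7] → ·
    (2,9)@(5, 19): e=[47,10,-7] → ·
  covered (6 px):
    · · · · · · · ·
    · · · · · · · ·
    · · · · · · · ·
    · · · · · · · ·
    · · · · · · · ·
    · · # · · · · ·
    · # # · · · · ·
    · # # · · · · ·
    · · # · · · · ·
    · · · · · · · ·
    · · · · · · · ·

Answer: 26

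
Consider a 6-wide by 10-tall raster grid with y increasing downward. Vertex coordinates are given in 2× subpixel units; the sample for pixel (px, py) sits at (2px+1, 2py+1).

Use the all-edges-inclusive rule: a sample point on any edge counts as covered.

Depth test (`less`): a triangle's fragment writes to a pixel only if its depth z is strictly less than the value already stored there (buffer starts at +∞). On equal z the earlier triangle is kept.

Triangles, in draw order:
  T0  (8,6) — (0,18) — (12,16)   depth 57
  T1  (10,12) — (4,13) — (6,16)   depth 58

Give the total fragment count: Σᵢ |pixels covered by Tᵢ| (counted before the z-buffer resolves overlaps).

T0:
  2·area = 128  (B↔C swapped to make it positive)
  edge (8, 6)→(12, 16): d=(4,10) inclusive
  edge (12, 16)→(0, 18): d=(-12,2) inclusive
  edge (0, 18)→(8, 6): d=(8,-12) inclusive
    (3,4)@(7, 9): e=[22,94,12] → #
    (4,4)@(9, 9): e=[2,90,36] → #
    (5,4)@(11, 9): e=[-18,86,60] → ·
    (2,5)@(5, 11): e=[50,74,4] → #
    (5,5)@(11, 11): e=[-10,62,76] → ·
    (2,6)@(5, 13): e=[58,50,20] → #
    (5,6)@(11, 13): e=[-2,38,92] → ·
    (1,7)@(3, 15): e=[86,30,12] → #
    (5,7)@(11, 15): e=[6,14,108] → #
    (0,8)@(1, 17): e=[114,10,4] → #
    (3,8)@(7, 17): e=[54,-2,76] → ·
    (4,8)@(9, 17): e=[34,-6,100] → ·
  covered (16 px):
    · · · · · ·
    · · · · · ·
    · · · · · ·
    · · · · · ·
    · · · # # ·
    · · # # # ·
    · · # # # ·
    · # # # # #
    # # # · · ·
    · · · · · ·
T1:
  2·area = 20  (B↔C swapped to make it positive)
  edge (10, 12)→(6, 16): d=(-4,4) inclusive
  edge (6, 16)→(4, 13): d=(-2,-3) inclusive
  edge (4, 13)→(10, 12): d=(6,-1) inclusive
    (5,5)@(11, 11): e=[0,25,-5] → ·  [on edge]
    (2,6)@(5, 13): e=[16,3,1] → #
    (3,6)@(7, 13): e=[8,9,3] → #
    (4,6)@(9, 13): e=[0,15,5] → #  [on edge]
    (5,6)@(11, 13): e=[-8,21,7] → ·
    (2,7)@(5, 15): e=[8,-1,13] → ·
    (3,7)@(7, 15): e=[0,5,15] → #  [on edge]
    (4,7)@(9, 15): e=[-8,11,17] → ·
    (2,8)@(5, 17): e=[0,-5,25] → ·  [on edge]
    (3,8)@(7, 17): e=[-8,1,27] → ·
    (1,9)@(3, 19): e=[0,-15,35] → ·  [on edge]
  covered (4 px):
    · · · · · ·
    · · · · · ·
    · · · · · ·
    · · · · · ·
    · · · · · ·
    · · · · · ·
    · · # # # ·
    · · · # · ·
    · · · · · ·
    · · · · · ·

Final: 20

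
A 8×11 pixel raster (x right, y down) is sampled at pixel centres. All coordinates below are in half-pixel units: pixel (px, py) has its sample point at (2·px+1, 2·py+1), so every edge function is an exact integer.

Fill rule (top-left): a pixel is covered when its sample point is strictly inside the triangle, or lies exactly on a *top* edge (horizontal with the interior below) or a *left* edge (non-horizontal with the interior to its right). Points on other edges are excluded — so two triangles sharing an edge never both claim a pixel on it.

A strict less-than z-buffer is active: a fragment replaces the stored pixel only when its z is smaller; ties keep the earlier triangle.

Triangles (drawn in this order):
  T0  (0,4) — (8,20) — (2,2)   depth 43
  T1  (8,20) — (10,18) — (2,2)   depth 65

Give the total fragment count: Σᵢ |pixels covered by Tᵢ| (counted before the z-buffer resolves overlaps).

T0:
  2·area = 48  (B↔C swapped to make it positive)
  edge (0, 4)→(2, 2): d=(2,-2) top-left  bias=+0
  edge (2, 2)→(8, 20): d=(6,18) right/bottom  bias=-1
  edge (8, 20)→(0, 4): d=(-8,-16) top-left  bias=+0
    (1,0)@(3, 1): e=[0,-24,72] → ·  [on edge]
    (0,1)@(1, 3): e=[0,24,24] → #  [on edge]
    (1,1)@(3, 3): e=[4,-12,56] → ·
    (0,2)@(1, 5): e=[4,36,8] → #
    (1,2)@(3, 5): e=[8,0,40] → ·  [on edge]
    (0,3)@(1, 7): e=[8,48,-8] → ·
    (1,3)@(3, 7): e=[12,12,24] → #
    (2,3)@(5, 7): e=[16,-24,56] → ·
    (1,4)@(3, 9): e=[16,24,8] → #
    (2,4)@(5, 9): e=[20,-12,40] → ·
    (1,5)@(3, 11): e=[20,36,-8] → ·
    (2,5)@(5, 11): e=[24,0,24] → ·  [on edge]
    (3,8)@(7, 17): e=[40,0,8] → ·  [on edge]
  covered (5 px):
    · · · · · · · ·
    # · · · · · · ·
    # · · · · · · ·
    · # · · · · · ·
    · # · · · · · ·
    · · · · · · · ·
    · · # · · · · ·
    · · · · · · · ·
    · · · · · · · ·
    · · · · · · · ·
    · · · · · · · ·
T1:
  2·area = 48  (B↔C swapped to make it positive)
  edge (8, 20)→(2, 2): d=(-6,-18) top-left  bias=+0
  edge (2, 2)→(10, 18): d=(8,16) right/bottom  bias=-1
  edge (10, 18)→(8, 20): d=(-2,2) right/bottom  bias=-1
    (1,2)@(3, 5): e=[0,8,40] → #  [on edge]
    (2,2)@(5, 5): e=[36,-24,36] → ·
    (1,3)@(3, 7): e=[-12,24,36] → ·
    (2,4)@(5, 9): e=[12,8,28] → #
    (3,4)@(7, 9): e=[48,-24,24] → ·
    (2,5)@(5, 11): e=[0,24,24] → #  [on edge]
    (3,5)@(7, 11): e=[36,-8,20] → ·
    (2,6)@(5, 13): e=[-12,40,20] → ·
    (3,6)@(7, 13): e=[24,8,16] → #
    (4,6)@(9, 13): e=[60,-24,12] → ·
    (7,6)@(15, 13): e=[168,-120,0] → ·  [on edge]
    (3,7)@(7, 15): e=[12,24,12] → #
    (6,7)@(13, 15): e=[120,-72,0] → ·  [on edge]
    (3,8)@(7, 17): e=[0,40,8] → #  [on edge]
    (5,8)@(11, 17): e=[72,-24,0] → ·  [on edge]
    (4,9)@(9, 19): e=[24,24,0] → ·  [on edge]
    (3,10)@(7, 21): e=[-24,72,0] → ·  [on edge]
  covered (7 px):
    · · · · · · · ·
    · · · · · · · ·
    · # · · · · · ·
    · · · · · · · ·
    · · # · · · · ·
    · · # · · · · ·
    · · · # · · · ·
    · · · # · · · ·
    · · · # # · · ·
    · · · · · · · ·
    · · · · · · · ·

Result: 12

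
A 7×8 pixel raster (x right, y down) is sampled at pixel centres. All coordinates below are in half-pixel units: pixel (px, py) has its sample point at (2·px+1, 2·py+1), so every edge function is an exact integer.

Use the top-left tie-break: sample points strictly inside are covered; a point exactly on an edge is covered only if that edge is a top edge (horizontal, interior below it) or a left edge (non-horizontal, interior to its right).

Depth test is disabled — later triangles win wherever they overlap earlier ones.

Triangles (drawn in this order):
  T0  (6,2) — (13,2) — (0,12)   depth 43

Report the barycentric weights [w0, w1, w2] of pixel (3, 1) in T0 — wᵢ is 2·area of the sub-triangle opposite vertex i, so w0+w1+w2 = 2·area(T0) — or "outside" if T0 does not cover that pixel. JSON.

T0:
  2·area = 70
  edge (6, 2)→(13, 2): d=(7,0) top-left  bias=+0
  edge (13, 2)→(0, 12): d=(-13,10) right/bottom  bias=-1
  edge (0, 12)→(6, 2): d=(6,-10) top-left  bias=+0
    (3,1)@(7, 3): e=[7,47,16] → █
    (4,1)@(9, 3): e=[7,27,36] → █
    (5,1)@(11, 3): e=[7,7,56] → █
    (6,1)@(13, 3): e=[7,-13,76] → ·
    (2,2)@(5, 5): e=[21,41,8] → █
    (5,2)@(11, 5): e=[21,-19,68] → ·
    (1,3)@(3, 7): e=[35,35,0] → █  [on edge]
    (3,3)@(7, 7): e=[35,-5,40] → ·
    (4,3)@(9, 7): e=[35,-25,60] → ·
    (1,4)@(3, 9): e=[49,9,12] → █
    (2,4)@(5, 9): e=[49,-11,32] → ·
    (0,5)@(1, 11): e=[63,3,4] → █
  covered (10 px):
    · · · · · · ·
    · · · █ █ █ ·
    · · █ █ █ · ·
    · █ █ · · · ·
    · █ · · · · ·
    █ · · · · · ·
    · · · · · · ·
    · · · · · · ·

Answer: [47,16,7]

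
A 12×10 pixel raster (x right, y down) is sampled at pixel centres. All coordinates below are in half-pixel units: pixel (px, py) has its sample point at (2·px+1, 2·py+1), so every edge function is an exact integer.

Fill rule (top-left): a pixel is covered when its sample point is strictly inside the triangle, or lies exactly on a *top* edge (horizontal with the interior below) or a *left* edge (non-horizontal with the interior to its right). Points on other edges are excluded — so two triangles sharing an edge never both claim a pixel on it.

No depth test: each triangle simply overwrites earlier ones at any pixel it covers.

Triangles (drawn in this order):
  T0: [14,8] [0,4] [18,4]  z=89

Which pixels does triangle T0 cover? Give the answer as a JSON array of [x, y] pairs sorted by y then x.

T0:
  2·area = 72
  edge (14, 8)→(0, 4): d=(-14,-4) top-left  bias=+0
  edge (0, 4)→(18, 4): d=(18,0) top-left  bias=+0
  edge (18, 4)→(14, 8): d=(-4,4) right/bottom  bias=-1
    (10,0)@(21, 1): e=[126,-54,0] → .  [on edge]
    (9,1)@(19, 3): e=[90,-18,0] → .  [on edge]
    (2,2)@(5, 5): e=[6,18,48] → X
    (3,2)@(7, 5): e=[14,18,40] → X
    (4,2)@(9, 5): e=[22,18,32] → X
    (5,2)@(11, 5): e=[30,18,24] → X
    (6,2)@(13, 5): e=[38,18,16] → X
    (7,2)@(15, 5): e=[46,18,8] → X
    (8,2)@(17, 5): e=[54,18,0] → .  [on edge]
    (2,3)@(5, 7): e=[-22,54,40] → .
    (3,3)@(7, 7): e=[-14,54,32] → .
    (4,3)@(9, 7): e=[-6,54,24] → .
    (7,3)@(15, 7): e=[18,54,0] → .  [on edge]
    (6,4)@(13, 9): e=[-18,90,0] → .  [on edge]
    (5,5)@(11, 11): e=[-54,126,0] → .  [on edge]
    (4,6)@(9, 13): e=[-90,162,0] → .  [on edge]
    (3,7)@(7, 15): e=[-126,198,0] → .  [on edge]
    (2,8)@(5, 17): e=[-162,234,0] → .  [on edge]
    (1,9)@(3, 19): e=[-198,270,0] → .  [on edge]
  covered (8 px):
    . . . . . . . . . . . .
    . . . . . . . . . . . .
    . . X X X X X X . . . .
    . . . . . X X . . . . .
    . . . . . . . . . . . .
    . . . . . . . . . . . .
    . . . . . . . . . . . .
    . . . . . . . . . . . .
    . . . . . . . . . . . .
    . . . . . . . . . . . .

Result: [[2,2],[3,2],[4,2],[5,2],[6,2],[7,2],[5,3],[6,3]]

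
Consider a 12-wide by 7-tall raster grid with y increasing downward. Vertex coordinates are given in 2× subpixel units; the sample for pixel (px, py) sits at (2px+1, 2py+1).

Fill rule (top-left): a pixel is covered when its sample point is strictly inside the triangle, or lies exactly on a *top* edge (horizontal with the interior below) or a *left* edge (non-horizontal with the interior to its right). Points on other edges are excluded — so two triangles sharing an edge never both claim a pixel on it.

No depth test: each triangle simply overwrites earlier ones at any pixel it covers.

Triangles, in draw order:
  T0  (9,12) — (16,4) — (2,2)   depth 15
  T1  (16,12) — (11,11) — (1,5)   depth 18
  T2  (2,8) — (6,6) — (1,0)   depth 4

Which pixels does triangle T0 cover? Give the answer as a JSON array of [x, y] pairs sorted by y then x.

T0:
  2·area = 126  (B↔C swapped to make it positive)
  edge (9, 12)→(2, 2): d=(-7,-10) top-left  bias=+0
  edge (2, 2)→(16, 4): d=(14,2) right/bottom  bias=-1
  edge (16, 4)→(9, 12): d=(-7,8) right/bottom  bias=-1
    (1,1)@(3, 3): e=[3,12,111] → #
    (2,1)@(5, 3): e=[23,8,95] → #
    (3,1)@(7, 3): e=[43,4,79] → #
    (4,1)@(9, 3): e=[63,0,63] → ·  [on edge]
    (1,2)@(3, 5): e=[-11,40,97] → ·
    (2,2)@(5, 5): e=[9,36,81] → #
    (4,2)@(9, 5): e=[49,28,49] → #
    (5,2)@(11, 5): e=[69,24,33] → #
    (6,2)@(13, 5): e=[89,20,17] → #
    (7,2)@(15, 5): e=[109,16,1] → #
    (8,2)@(17, 5): e=[129,12,-15] → ·
    (11,2)@(23, 5): e=[189,0,-63] → ·  [on edge]
  covered (17 px):
    · · · · · · · · · · · ·
    · # # # · · · · · · · ·
    · · # # # # # # · · · ·
    · · · # # # # · · · · ·
    · · · # # # · · · · · ·
    · · · · # · · · · · · ·
    · · · · · · · · · · · ·
T1:
  2·area = 20
  edge (16, 12)→(11, 11): d=(-5,-1) top-left  bias=+0
  edge (11, 11)→(1, 5): d=(-10,-6) top-left  bias=+0
  edge (1, 5)→(16, 12): d=(15,7) right/bottom  bias=-1
    (0,2)@(1, 5): e=[20,0,0] → ·  [on edge]
    (2,3)@(5, 7): e=[14,4,2] → #
    (3,3)@(7, 7): e=[16,16,-12] → ·
    (0,4)@(1, 9): e=[0,-40,60] → ·  [on edge]
    (2,4)@(5, 9): e=[4,-16,32] → ·
    (4,4)@(9, 9): e=[8,8,4] → #
    (5,4)@(11, 9): e=[10,20,-10] → ·
    (4,5)@(9, 11): e=[-2,-12,34] → ·
    (5,5)@(11, 11): e=[0,0,20] → #  [on edge]
    (6,5)@(13, 11): e=[2,12,6] → #
    (7,5)@(15, 11): e=[4,24,-8] → ·
    (5,6)@(11, 13): e=[-10,-20,50] → ·
    (10,6)@(21, 13): e=[0,40,-20] → ·  [on edge]
  covered (4 px):
    · · · · · · · · · · · ·
    · · · · · · · · · · · ·
    · · · · · · · · · · · ·
    · · # · · · · · · · · ·
    · · · · # · · · · · · ·
    · · · · · # # · · · · ·
    · · · · · · · · · · · ·
T2:
  2·area = 34  (B↔C swapped to make it positive)
  edge (2, 8)→(1, 0): d=(-1,-8) top-left  bias=+0
  edge (1, 0)→(6, 6): d=(5,6) right/bottom  bias=-1
  edge (6, 6)→(2, 8): d=(-4,2) right/bottom  bias=-1
    (1,1)@(3, 3): e=[13,3,18] → #
    (2,1)@(5, 3): e=[29,-9,14] → ·
    (1,2)@(3, 5): e=[11,13,10] → #
    (2,2)@(5, 5): e=[27,1,6] → #
    (3,2)@(7, 5): e=[43,-11,2] → ·
    (1,3)@(3, 7): e=[9,23,2] → #
    (2,3)@(5, 7): e=[25,11,-2] → ·
    (1,4)@(3, 9): e=[7,33,-6] → ·
  covered (4 px):
    · · · · · · · · · · · ·
    · # · · · · · · · · · ·
    · # # · · · · · · · · ·
    · # · · · · · · · · · ·
    · · · · · · · · · · · ·
    · · · · · · · · · · · ·
    · · · · · · · · · · · ·

Final: [[1,1],[2,1],[3,1],[2,2],[3,2],[4,2],[5,2],[6,2],[7,2],[3,3],[4,3],[5,3],[6,3],[3,4],[4,4],[5,4],[4,5]]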